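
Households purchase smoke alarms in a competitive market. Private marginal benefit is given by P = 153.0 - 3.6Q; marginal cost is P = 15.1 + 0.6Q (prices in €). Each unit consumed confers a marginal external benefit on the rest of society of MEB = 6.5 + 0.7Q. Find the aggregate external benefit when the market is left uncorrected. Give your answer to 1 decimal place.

Market equilibrium (private): 15.1 + 0.6Q = 153.0 - 3.6Q → Q_m = 32.8333.
Total external benefit = ∫₀^{Q_m} (6.5 + 0.7Q) dQ = 6.5×32.8333 + ½×0.7×32.8333² = 590.7254.

€590.7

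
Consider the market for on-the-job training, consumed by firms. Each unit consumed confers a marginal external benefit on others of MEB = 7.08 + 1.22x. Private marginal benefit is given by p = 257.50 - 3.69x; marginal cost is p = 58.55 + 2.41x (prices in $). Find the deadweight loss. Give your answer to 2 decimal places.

DWL = $225.08

Market equilibrium (private): 58.55 + 2.41x = 257.50 - 3.69x → x_m = 32.6148.
Social marginal benefit = demand + MEB = 264.58 - 2.47x.
Set SMB = MC: 264.58 - 2.47x = 58.55 + 2.41x → x* = 42.2193.
Between x* and x_m the wedge SMB − MC runs linearly from 0 to MEB(x_m), so the loss is a triangle.
DWL = ½ × 9.6045 × 46.8700 = 225.0815.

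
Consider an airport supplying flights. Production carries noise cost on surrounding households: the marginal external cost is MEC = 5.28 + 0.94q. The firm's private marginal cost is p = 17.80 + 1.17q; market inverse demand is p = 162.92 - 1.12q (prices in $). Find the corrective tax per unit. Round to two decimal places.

tax = $45.98 per unit

Social marginal cost = private MC + MEC = 23.08 + 2.11q.
Set SMC = demand: 23.08 + 2.11q = 162.92 - 1.12q → q* = 43.2941.
The Pigouvian tax equals MEC at q*: 5.28 + 0.94×43.2941 = 45.9765.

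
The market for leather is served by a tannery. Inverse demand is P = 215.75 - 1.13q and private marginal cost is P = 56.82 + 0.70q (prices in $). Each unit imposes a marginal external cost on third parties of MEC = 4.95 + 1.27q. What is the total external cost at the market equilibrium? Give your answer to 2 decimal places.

Market equilibrium (private): 56.82 + 0.70q = 215.75 - 1.13q → q_m = 86.8470.
Total external cost = ∫₀^{q_m} (4.95 + 1.27q) dq = 4.95×86.8470 + ½×1.27×86.8470² = 5219.3175.

$5219.32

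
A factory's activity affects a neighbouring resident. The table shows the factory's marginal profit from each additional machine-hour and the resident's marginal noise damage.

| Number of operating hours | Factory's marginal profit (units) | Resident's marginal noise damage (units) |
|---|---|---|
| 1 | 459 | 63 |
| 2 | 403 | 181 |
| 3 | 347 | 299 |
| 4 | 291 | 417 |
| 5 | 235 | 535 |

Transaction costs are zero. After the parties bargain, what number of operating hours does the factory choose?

Bargaining reaches the level where marginal profit last exceeds marginal noise damage.
That holds through level 3 (347 ≥ 299) but not at 4 (291 < 417).

3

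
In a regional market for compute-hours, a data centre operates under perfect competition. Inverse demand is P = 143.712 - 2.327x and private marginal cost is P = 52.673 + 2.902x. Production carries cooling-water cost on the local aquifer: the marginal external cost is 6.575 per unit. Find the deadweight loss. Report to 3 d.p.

Market equilibrium (private): 52.673 + 2.902x = 143.712 - 2.327x → x_m = 17.4104.
Social marginal cost = private MC + MEC = 59.248 + 2.902x.
Set SMC = demand: 59.248 + 2.902x = 143.712 - 2.327x → x* = 16.1530.
The loss is the area between SMC and demand from x* to x_m; with linear curves that's a triangle of height MEC(x_m).
DWL = ½ × 1.2574 × 6.5750 = 4.1337.

DWL = 4.134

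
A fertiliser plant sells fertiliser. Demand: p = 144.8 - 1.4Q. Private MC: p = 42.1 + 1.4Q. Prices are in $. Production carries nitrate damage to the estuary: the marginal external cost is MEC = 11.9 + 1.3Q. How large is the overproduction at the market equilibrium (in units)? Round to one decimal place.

Market equilibrium (private): 42.1 + 1.4Q = 144.8 - 1.4Q → Q_m = 36.6786.
Social marginal cost = private MC + MEC = 54.0 + 2.7Q.
Set SMC = demand: 54.0 + 2.7Q = 144.8 - 1.4Q → Q* = 22.1463.
Gap = |36.6786 − 22.1463| = 14.5323.

14.5 units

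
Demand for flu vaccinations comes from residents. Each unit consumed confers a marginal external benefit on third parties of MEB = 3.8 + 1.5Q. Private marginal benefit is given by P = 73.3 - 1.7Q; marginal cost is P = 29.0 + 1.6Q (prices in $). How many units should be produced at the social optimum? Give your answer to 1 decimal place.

Social marginal benefit = demand + MEB = 77.1 - 0.2Q.
Set SMB = MC: 77.1 - 0.2Q = 29.0 + 1.6Q → Q* = 26.7222.

Q* = 26.7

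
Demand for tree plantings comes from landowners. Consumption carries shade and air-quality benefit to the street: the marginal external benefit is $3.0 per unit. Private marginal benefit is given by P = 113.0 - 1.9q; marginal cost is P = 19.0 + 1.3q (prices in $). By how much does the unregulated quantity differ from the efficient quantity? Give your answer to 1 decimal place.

0.9 units

Market equilibrium (private): 19.0 + 1.3q = 113.0 - 1.9q → q_m = 29.3750.
Social marginal benefit = demand + MEB = 116.0 - 1.9q.
Set SMB = MC: 116.0 - 1.9q = 19.0 + 1.3q → q* = 30.3125.
Gap = |29.3750 − 30.3125| = 0.9375.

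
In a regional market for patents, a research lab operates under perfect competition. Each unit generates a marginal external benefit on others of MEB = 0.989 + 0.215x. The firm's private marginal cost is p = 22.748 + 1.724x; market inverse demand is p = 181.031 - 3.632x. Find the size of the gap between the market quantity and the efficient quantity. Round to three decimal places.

1.428 units

Market equilibrium (private): 22.748 + 1.724x = 181.031 - 3.632x → x_m = 29.5525.
Social marginal cost = private MC − MEB = 21.759 + 1.509x.
Set SMC = demand: 21.759 + 1.509x = 181.031 - 3.632x → x* = 30.9807.
Gap = |29.5525 − 30.9807| = 1.4282.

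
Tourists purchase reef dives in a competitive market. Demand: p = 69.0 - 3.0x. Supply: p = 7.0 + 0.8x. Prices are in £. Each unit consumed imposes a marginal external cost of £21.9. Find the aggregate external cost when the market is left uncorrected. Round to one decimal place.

£357.3

Market equilibrium (private): 7.0 + 0.8x = 69.0 - 3.0x → x_m = 16.3158.
Total external cost = MEC × x_m = 21.9 × 16.3158 = 357.3160.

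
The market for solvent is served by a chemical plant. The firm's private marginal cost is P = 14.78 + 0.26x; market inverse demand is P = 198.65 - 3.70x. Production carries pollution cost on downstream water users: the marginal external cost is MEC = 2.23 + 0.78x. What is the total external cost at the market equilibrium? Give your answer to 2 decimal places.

944.35

Market equilibrium (private): 14.78 + 0.26x = 198.65 - 3.70x → x_m = 46.4318.
Total external cost = ∫₀^{x_m} (2.23 + 0.78x) dx = 2.23×46.4318 + ½×0.78×46.4318² = 944.3486.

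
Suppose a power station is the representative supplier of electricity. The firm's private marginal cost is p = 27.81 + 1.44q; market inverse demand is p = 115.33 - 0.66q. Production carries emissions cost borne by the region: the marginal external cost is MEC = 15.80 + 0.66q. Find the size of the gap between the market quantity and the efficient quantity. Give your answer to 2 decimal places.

15.69 units

Market equilibrium (private): 27.81 + 1.44q = 115.33 - 0.66q → q_m = 41.6762.
Social marginal cost = private MC + MEC = 43.61 + 2.10q.
Set SMC = demand: 43.61 + 2.10q = 115.33 - 0.66q → q* = 25.9855.
Gap = |41.6762 − 25.9855| = 15.6907.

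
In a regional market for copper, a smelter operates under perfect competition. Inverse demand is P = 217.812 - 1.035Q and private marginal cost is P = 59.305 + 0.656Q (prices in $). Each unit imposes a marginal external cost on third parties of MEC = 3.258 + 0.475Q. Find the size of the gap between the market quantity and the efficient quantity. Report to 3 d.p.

22.060 units

Market equilibrium (private): 59.305 + 0.656Q = 217.812 - 1.035Q → Q_m = 93.7357.
Social marginal cost = private MC + MEC = 62.563 + 1.131Q.
Set SMC = demand: 62.563 + 1.131Q = 217.812 - 1.035Q → Q* = 71.6754.
Gap = |93.7357 − 71.6754| = 22.0603.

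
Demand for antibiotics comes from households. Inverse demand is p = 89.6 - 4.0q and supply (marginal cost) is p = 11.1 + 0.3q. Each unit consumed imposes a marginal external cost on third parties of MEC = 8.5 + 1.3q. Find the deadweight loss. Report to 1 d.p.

DWL = 92.8

Market equilibrium (private): 11.1 + 0.3q = 89.6 - 4.0q → q_m = 18.2558.
Social marginal benefit = demand − MEC = 81.1 - 5.3q.
Set SMB = MC: 81.1 - 5.3q = 11.1 + 0.3q → q* = 12.5000.
The loss is the area between SMB and MC from q* to q_m; with linear curves that's a triangle of height MEC(q_m).
DWL = ½ × 5.7558 × 32.2326 = 92.7622.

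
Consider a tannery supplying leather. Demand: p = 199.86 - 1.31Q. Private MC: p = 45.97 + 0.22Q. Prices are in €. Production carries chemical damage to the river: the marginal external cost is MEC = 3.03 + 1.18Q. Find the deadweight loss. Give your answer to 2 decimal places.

DWL = €2733.37

Market equilibrium (private): 45.97 + 0.22Q = 199.86 - 1.31Q → Q_m = 100.5817.
Social marginal cost = private MC + MEC = 49.00 + 1.40Q.
Set SMC = demand: 49.00 + 1.40Q = 199.86 - 1.31Q → Q* = 55.6679.
The welfare-loss triangle has base |Q_m − Q*| and height MEC(Q_m) (the vertical gap between SMC and demand is zero at Q* and MEC at Q_m).
DWL = ½ × 44.9138 × 121.7164 = 2733.3730.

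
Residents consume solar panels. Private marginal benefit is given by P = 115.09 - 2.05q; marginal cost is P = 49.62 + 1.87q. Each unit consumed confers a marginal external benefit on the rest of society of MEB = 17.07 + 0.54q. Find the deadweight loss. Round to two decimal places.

Market equilibrium (private): 49.62 + 1.87q = 115.09 - 2.05q → q_m = 16.7015.
Social marginal benefit = demand + MEB = 132.16 - 1.51q.
Set SMB = MC: 132.16 - 1.51q = 49.62 + 1.87q → q* = 24.4201.
Between q* and q_m the wedge SMB − MC runs linearly from 0 to MEB(q_m), so the loss is a triangle.
DWL = ½ × 7.7186 × 26.0888 = 100.6845.

DWL = 100.68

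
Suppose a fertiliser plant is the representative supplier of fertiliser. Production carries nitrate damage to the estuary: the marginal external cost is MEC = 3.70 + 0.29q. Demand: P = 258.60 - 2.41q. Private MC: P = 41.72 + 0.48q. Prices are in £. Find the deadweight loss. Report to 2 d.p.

Market equilibrium (private): 41.72 + 0.48q = 258.60 - 2.41q → q_m = 75.0450.
Social marginal cost = private MC + MEC = 45.42 + 0.77q.
Set SMC = demand: 45.42 + 0.77q = 258.60 - 2.41q → q* = 67.0377.
Between q* and q_m the wedge SMC − demand runs linearly from 0 to MEC(q_m), so the loss is a triangle.
DWL = ½ × 8.0073 × 25.4630 = 101.9449.

DWL = £101.94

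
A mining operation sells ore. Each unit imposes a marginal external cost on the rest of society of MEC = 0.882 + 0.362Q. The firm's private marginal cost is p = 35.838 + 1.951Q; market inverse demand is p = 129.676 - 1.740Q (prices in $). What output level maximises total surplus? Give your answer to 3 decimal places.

Q* = 22.935

Social marginal cost = private MC + MEC = 36.720 + 2.313Q.
Set SMC = demand: 36.720 + 2.313Q = 129.676 - 1.740Q → Q* = 22.9351.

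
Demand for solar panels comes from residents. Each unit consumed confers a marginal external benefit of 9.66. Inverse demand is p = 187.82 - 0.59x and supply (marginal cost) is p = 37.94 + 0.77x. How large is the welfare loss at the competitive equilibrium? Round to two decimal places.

DWL = 34.31

Market equilibrium (private): 37.94 + 0.77x = 187.82 - 0.59x → x_m = 110.2059.
Social marginal benefit = demand + MEB = 197.48 - 0.59x.
Set SMB = MC: 197.48 - 0.59x = 37.94 + 0.77x → x* = 117.3088.
Height of the DWL triangle at x_m is SMB(x_m) − MC(x_m) = MEB(x_m) = 9.6600.
DWL = ½ × 7.1029 × 9.6600 = 34.3070.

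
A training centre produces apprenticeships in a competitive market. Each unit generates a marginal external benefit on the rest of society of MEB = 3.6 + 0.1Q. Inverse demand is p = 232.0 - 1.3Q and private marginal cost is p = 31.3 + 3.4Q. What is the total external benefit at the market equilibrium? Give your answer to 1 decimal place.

244.9

Market equilibrium (private): 31.3 + 3.4Q = 232.0 - 1.3Q → Q_m = 42.7021.
Total external benefit = ∫₀^{Q_m} (3.6 + 0.1Q) dQ = 3.6×42.7021 + ½×0.1×42.7021² = 244.9010.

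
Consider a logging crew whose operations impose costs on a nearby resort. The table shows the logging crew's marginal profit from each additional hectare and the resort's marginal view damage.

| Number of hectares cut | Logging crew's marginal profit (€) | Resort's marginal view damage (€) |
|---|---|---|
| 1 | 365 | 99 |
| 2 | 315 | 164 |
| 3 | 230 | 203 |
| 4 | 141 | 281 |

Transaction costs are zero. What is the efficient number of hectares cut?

Bargaining reaches the level where marginal profit last exceeds marginal view damage.
That holds through level 3 (230 ≥ 203) but not at 4 (141 < 281).

3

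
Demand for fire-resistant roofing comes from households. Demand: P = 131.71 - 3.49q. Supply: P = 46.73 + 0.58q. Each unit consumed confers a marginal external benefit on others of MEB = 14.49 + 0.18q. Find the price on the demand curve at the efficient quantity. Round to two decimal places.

Social marginal benefit = demand + MEB = 146.20 - 3.31q.
Set SMB = MC: 146.20 - 3.31q = 46.73 + 0.58q → q* = 25.5707.
Consumer price on the demand curve at q*: 131.71 − 3.49×25.5707 = 42.4683.

P = 42.47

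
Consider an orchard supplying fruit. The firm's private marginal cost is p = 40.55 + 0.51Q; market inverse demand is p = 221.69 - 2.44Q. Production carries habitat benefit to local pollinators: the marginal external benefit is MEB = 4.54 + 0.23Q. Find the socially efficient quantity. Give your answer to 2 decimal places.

Q* = 68.26

Social marginal cost = private MC − MEB = 36.01 + 0.28Q.
Set SMC = demand: 36.01 + 0.28Q = 221.69 - 2.44Q → Q* = 68.2647.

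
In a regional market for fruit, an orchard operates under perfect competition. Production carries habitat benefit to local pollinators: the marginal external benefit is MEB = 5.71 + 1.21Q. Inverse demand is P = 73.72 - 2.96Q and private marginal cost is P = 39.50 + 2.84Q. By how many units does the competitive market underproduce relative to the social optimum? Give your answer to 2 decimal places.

2.80 units

Market equilibrium (private): 39.50 + 2.84Q = 73.72 - 2.96Q → Q_m = 5.9000.
Social marginal cost = private MC − MEB = 33.79 + 1.63Q.
Set SMC = demand: 33.79 + 1.63Q = 73.72 - 2.96Q → Q* = 8.6993.
Gap = |5.9000 − 8.6993| = 2.7993.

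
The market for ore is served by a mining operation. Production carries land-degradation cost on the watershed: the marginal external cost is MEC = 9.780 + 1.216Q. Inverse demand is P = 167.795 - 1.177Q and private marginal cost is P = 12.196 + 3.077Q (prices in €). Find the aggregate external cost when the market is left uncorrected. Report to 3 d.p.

€1171.158

Market equilibrium (private): 12.196 + 3.077Q = 167.795 - 1.177Q → Q_m = 36.5771.
Total external cost = ∫₀^{Q_m} (9.780 + 1.216Q) dQ = 9.780×36.5771 + ½×1.216×36.5771² = 1171.1577.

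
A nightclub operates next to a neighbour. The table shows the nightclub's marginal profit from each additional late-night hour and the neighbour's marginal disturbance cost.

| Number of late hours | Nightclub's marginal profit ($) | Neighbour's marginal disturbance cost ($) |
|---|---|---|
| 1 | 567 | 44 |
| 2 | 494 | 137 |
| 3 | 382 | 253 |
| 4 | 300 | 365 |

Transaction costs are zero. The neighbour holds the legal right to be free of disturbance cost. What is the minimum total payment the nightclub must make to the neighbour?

$434

Efficient level: marginal profit ≥ marginal disturbance cost through level 3, so k* = 3.
With the neighbour holding the right, the nightclub must at least compensate total damage at k*: 44 + 137 + 253 = 434.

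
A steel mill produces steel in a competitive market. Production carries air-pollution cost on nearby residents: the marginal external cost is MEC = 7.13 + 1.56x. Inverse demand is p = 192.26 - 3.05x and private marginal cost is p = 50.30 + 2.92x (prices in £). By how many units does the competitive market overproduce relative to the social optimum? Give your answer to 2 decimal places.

Market equilibrium (private): 50.30 + 2.92x = 192.26 - 3.05x → x_m = 23.7789.
Social marginal cost = private MC + MEC = 57.43 + 4.48x.
Set SMC = demand: 57.43 + 4.48x = 192.26 - 3.05x → x* = 17.9057.
Gap = |23.7789 − 17.9057| = 5.8732.

5.87 units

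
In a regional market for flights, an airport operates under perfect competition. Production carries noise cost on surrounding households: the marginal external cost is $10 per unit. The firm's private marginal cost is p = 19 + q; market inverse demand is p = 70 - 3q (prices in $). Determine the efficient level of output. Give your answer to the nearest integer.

Social marginal cost = private MC + MEC = 29 + q.
Set SMC = demand: 29 + q = 70 - 3q → q* = 10.2500.

q* = 10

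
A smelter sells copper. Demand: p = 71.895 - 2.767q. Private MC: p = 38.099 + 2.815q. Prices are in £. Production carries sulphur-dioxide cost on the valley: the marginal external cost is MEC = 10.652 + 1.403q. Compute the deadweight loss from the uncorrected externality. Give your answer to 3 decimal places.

DWL = £26.241

Market equilibrium (private): 38.099 + 2.815q = 71.895 - 2.767q → q_m = 6.0545.
Social marginal cost = private MC + MEC = 48.751 + 4.218q.
Set SMC = demand: 48.751 + 4.218q = 71.895 - 2.767q → q* = 3.3134.
The loss is the area between SMC and demand from q* to q_m; with linear curves that's a triangle of height MEC(q_m).
DWL = ½ × 2.7411 × 19.1464 = 26.2411.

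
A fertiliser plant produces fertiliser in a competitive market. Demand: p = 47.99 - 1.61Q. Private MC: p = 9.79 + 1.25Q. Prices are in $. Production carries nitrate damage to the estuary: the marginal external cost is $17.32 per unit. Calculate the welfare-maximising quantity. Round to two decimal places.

Q* = 7.30

Social marginal cost = private MC + MEC = 27.11 + 1.25Q.
Set SMC = demand: 27.11 + 1.25Q = 47.99 - 1.61Q → Q* = 7.3007.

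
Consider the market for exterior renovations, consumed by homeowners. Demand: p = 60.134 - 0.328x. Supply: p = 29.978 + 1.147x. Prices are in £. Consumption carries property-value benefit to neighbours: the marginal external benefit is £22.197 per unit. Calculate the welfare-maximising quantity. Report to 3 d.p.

x* = 35.494

Social marginal benefit = demand + MEB = 82.331 - 0.328x.
Set SMB = MC: 82.331 - 0.328x = 29.978 + 1.147x → x* = 35.4936.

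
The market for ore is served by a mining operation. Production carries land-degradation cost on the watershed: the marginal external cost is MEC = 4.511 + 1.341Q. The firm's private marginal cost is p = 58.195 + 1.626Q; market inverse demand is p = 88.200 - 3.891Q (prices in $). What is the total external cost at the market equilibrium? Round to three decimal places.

$44.366

Market equilibrium (private): 58.195 + 1.626Q = 88.200 - 3.891Q → Q_m = 5.4386.
Total external cost = ∫₀^{Q_m} (4.511 + 1.341Q) dQ = 4.511×5.4386 + ½×1.341×5.4386² = 44.3658.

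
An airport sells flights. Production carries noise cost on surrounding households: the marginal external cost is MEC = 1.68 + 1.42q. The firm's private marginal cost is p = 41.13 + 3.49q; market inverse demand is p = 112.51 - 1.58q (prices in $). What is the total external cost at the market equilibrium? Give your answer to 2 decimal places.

Market equilibrium (private): 41.13 + 3.49q = 112.51 - 1.58q → q_m = 14.0789.
Total external cost = ∫₀^{q_m} (1.68 + 1.42q) dq = 1.68×14.0789 + ½×1.42×14.0789² = 164.3855.

$164.39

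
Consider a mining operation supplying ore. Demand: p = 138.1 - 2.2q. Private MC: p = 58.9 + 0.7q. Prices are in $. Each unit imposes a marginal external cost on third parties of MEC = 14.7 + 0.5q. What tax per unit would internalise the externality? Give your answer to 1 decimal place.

tax = $24.2 per unit

Social marginal cost = private MC + MEC = 73.6 + 1.2q.
Set SMC = demand: 73.6 + 1.2q = 138.1 - 2.2q → q* = 18.9706.
The Pigouvian tax equals MEC at q*: 14.7 + 0.5×18.9706 = 24.1853.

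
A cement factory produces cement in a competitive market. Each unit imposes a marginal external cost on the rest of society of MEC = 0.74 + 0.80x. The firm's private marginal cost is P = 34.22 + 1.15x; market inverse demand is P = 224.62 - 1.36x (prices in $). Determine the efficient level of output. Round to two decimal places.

x* = 57.30

Social marginal cost = private MC + MEC = 34.96 + 1.95x.
Set SMC = demand: 34.96 + 1.95x = 224.62 - 1.36x → x* = 57.2991.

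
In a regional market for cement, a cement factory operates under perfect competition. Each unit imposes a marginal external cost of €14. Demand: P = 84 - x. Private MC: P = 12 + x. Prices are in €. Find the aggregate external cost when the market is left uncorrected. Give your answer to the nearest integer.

Market equilibrium (private): 12 + x = 84 - x → x_m = 36.0000.
Total external cost = MEC × x_m = 14 × 36.0000 = 504.0000.

€504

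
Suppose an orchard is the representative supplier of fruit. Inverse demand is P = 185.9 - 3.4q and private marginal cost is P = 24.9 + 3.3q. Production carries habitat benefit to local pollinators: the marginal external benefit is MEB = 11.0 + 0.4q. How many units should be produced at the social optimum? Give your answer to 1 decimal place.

q* = 27.3

Social marginal cost = private MC − MEB = 13.9 + 2.9q.
Set SMC = demand: 13.9 + 2.9q = 185.9 - 3.4q → q* = 27.3016.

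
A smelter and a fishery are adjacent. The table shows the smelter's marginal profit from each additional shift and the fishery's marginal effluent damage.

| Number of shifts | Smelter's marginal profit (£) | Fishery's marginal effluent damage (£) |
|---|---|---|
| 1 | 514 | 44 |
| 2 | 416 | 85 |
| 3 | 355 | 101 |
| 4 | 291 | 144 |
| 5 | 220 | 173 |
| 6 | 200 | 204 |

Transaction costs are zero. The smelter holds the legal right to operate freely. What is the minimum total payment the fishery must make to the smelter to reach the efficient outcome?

Left alone the smelter would choose level 6 (marginal profit stays positive).
Efficient level: k* = 5 (marginal profit ≥ marginal effluent damage through 5).
The fishery must at least cover the smelter's forgone profit from cutting 6→5: 200 = 200.

£200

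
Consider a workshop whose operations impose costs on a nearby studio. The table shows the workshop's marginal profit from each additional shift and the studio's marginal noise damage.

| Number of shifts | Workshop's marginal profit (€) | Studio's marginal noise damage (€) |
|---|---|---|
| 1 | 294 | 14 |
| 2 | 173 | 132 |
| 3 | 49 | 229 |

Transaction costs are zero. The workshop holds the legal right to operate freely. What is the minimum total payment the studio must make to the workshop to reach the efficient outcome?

€49

Left alone the workshop would choose level 3 (marginal profit stays positive).
Efficient level: k* = 2 (marginal profit ≥ marginal noise damage through 2).
The studio must at least cover the workshop's forgone profit from cutting 3→2: 49 = 49.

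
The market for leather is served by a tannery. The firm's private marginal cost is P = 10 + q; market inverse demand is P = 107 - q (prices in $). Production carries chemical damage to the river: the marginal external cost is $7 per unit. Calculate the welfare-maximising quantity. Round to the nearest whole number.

Social marginal cost = private MC + MEC = 17 + q.
Set SMC = demand: 17 + q = 107 - q → q* = 45.0000.

q* = 45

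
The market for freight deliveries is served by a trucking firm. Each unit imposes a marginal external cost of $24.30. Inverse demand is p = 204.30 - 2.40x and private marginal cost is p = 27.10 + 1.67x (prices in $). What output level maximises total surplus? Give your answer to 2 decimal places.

Social marginal cost = private MC + MEC = 51.40 + 1.67x.
Set SMC = demand: 51.40 + 1.67x = 204.30 - 2.40x → x* = 37.5676.

x* = 37.57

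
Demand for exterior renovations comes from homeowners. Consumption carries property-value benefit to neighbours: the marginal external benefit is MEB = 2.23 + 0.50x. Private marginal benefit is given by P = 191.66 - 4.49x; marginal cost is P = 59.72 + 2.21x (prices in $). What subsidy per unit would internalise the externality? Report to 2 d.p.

Social marginal benefit = demand + MEB = 193.89 - 3.99x.
Set SMB = MC: 193.89 - 3.99x = 59.72 + 2.21x → x* = 21.6403.
The Pigouvian subsidy equals MEB at x*: 2.23 + 0.50×21.6403 = 13.0502.

subsidy = $13.05 per unit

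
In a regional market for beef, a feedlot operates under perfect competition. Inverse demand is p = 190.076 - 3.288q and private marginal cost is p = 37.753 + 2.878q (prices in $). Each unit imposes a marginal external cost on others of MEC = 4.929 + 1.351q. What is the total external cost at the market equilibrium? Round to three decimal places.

Market equilibrium (private): 37.753 + 2.878q = 190.076 - 3.288q → q_m = 24.7037.
Total external cost = ∫₀^{q_m} (4.929 + 1.351q) dq = 4.929×24.7037 + ½×1.351×24.7037² = 534.0038.

$534.004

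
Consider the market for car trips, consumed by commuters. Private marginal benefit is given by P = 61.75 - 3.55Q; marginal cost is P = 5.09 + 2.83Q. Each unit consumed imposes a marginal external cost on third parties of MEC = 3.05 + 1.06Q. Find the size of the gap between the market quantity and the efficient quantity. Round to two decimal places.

1.68 units

Market equilibrium (private): 5.09 + 2.83Q = 61.75 - 3.55Q → Q_m = 8.8809.
Social marginal benefit = demand − MEC = 58.70 - 4.61Q.
Set SMB = MC: 58.70 - 4.61Q = 5.09 + 2.83Q → Q* = 7.2056.
Gap = |8.8809 − 7.2056| = 1.6753.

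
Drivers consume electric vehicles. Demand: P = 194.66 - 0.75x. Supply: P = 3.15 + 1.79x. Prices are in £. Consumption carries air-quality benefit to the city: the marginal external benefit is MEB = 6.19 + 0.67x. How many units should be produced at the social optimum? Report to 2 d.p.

x* = 105.72

Social marginal benefit = demand + MEB = 200.85 - 0.08x.
Set SMB = MC: 200.85 - 0.08x = 3.15 + 1.79x → x* = 105.7219.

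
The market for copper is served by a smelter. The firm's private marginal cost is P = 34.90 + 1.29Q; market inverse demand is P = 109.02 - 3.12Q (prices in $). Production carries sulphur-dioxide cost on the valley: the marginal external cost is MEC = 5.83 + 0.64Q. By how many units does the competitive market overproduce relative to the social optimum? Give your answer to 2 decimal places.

Market equilibrium (private): 34.90 + 1.29Q = 109.02 - 3.12Q → Q_m = 16.8073.
Social marginal cost = private MC + MEC = 40.73 + 1.93Q.
Set SMC = demand: 40.73 + 1.93Q = 109.02 - 3.12Q → Q* = 13.5228.
Gap = |16.8073 − 13.5228| = 3.2845.

3.28 units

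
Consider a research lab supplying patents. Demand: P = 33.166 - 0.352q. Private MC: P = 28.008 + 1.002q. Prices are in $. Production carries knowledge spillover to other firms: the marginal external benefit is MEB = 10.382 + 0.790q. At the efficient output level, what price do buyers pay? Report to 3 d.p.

P = $23.467

Social marginal cost = private MC − MEB = 17.626 + 0.212q.
Set SMC = demand: 17.626 + 0.212q = 33.166 - 0.352q → q* = 27.5532.
Consumer price on the demand curve at q*: 33.166 − 0.352×27.5532 = 23.4673.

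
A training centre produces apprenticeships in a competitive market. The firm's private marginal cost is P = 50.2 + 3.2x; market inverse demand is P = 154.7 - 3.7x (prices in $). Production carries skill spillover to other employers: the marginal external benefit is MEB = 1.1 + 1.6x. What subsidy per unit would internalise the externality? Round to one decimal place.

Social marginal cost = private MC − MEB = 49.1 + 1.6x.
Set SMC = demand: 49.1 + 1.6x = 154.7 - 3.7x → x* = 19.9245.
The Pigouvian subsidy equals MEB at x*: 1.1 + 1.6×19.9245 = 32.9792.

subsidy = $33.0 per unit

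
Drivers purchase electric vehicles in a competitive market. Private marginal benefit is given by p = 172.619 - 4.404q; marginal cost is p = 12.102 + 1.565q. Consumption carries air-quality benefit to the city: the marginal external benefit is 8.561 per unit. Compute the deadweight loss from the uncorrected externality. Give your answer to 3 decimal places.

DWL = 6.139

Market equilibrium (private): 12.102 + 1.565q = 172.619 - 4.404q → q_m = 26.8918.
Social marginal benefit = demand + MEB = 181.180 - 4.404q.
Set SMB = MC: 181.180 - 4.404q = 12.102 + 1.565q → q* = 28.3260.
Between q* and q_m the wedge SMB − MC runs linearly from 0 to MEB(q_m), so the loss is a triangle.
DWL = ½ × 1.4342 × 8.5610 = 6.1391.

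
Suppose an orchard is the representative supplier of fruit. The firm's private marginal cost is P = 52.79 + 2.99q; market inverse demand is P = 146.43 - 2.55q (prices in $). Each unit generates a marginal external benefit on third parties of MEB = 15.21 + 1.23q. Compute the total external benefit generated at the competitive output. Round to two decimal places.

$432.79

Market equilibrium (private): 52.79 + 2.99q = 146.43 - 2.55q → q_m = 16.9025.
Total external benefit = ∫₀^{q_m} (15.21 + 1.23q) dq = 15.21×16.9025 + ½×1.23×16.9025² = 432.7891.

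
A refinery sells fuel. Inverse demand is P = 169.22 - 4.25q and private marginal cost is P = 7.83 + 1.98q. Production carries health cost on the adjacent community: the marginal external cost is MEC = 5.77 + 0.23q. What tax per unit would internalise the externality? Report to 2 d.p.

tax = 11.31 per unit

Social marginal cost = private MC + MEC = 13.60 + 2.21q.
Set SMC = demand: 13.60 + 2.21q = 169.22 - 4.25q → q* = 24.0898.
The Pigouvian tax equals MEC at q*: 5.77 + 0.23×24.0898 = 11.3107.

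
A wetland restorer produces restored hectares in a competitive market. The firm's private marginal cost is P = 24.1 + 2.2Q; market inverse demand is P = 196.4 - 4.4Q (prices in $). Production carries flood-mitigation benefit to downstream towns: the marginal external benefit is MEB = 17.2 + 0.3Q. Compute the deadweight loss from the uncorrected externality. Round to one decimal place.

Market equilibrium (private): 24.1 + 2.2Q = 196.4 - 4.4Q → Q_m = 26.1061.
Social marginal cost = private MC − MEB = 6.9 + 1.9Q.
Set SMC = demand: 6.9 + 1.9Q = 196.4 - 4.4Q → Q* = 30.0794.
Between Q* and Q_m the wedge demand − SMC runs linearly from 0 to MEB(Q_m), so the loss is a triangle.
DWL = ½ × 3.9733 × 25.0318 = 49.7294.

DWL = $49.7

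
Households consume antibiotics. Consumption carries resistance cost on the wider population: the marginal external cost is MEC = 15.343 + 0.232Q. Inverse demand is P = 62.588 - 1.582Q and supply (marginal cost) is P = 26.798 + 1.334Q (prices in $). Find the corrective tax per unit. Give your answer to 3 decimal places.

Social marginal benefit = demand − MEC = 47.245 - 1.814Q.
Set SMB = MC: 47.245 - 1.814Q = 26.798 + 1.334Q → Q* = 6.4952.
The Pigouvian tax equals MEC at Q*: 15.343 + 0.232×6.4952 = 16.8499.

tax = $16.850 per unit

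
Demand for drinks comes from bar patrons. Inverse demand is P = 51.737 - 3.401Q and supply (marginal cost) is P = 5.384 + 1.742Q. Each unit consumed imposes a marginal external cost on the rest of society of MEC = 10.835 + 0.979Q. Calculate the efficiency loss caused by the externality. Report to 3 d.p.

DWL = 31.563

Market equilibrium (private): 5.384 + 1.742Q = 51.737 - 3.401Q → Q_m = 9.0128.
Social marginal benefit = demand − MEC = 40.902 - 4.380Q.
Set SMB = MC: 40.902 - 4.380Q = 5.384 + 1.742Q → Q* = 5.8017.
The welfare-loss triangle has base |Q_m − Q*| and height MEC(Q_m) (the vertical gap between SMB and MC is zero at Q* and MEC at Q_m).
DWL = ½ × 3.2111 × 19.6586 = 31.5629.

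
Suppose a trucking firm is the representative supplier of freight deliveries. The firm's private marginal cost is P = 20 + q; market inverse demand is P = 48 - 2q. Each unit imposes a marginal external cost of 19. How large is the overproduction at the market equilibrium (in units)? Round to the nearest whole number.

6 units

Market equilibrium (private): 20 + q = 48 - 2q → q_m = 9.3333.
Social marginal cost = private MC + MEC = 39 + q.
Set SMC = demand: 39 + q = 48 - 2q → q* = 3.0000.
Gap = |9.3333 − 3.0000| = 6.3333.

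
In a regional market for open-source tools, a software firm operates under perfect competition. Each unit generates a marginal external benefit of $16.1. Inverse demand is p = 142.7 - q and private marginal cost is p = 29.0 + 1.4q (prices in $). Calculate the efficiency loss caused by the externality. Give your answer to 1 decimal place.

DWL = $54.0

Market equilibrium (private): 29.0 + 1.4q = 142.7 - q → q_m = 47.3750.
Social marginal cost = private MC − MEB = 12.9 + 1.4q.
Set SMC = demand: 12.9 + 1.4q = 142.7 - q → q* = 54.0833.
The welfare-loss triangle has base |q_m − q*| and height MEB(q_m) (the vertical gap between SMC and demand is zero at q* and MEB at q_m).
DWL = ½ × 6.7083 × 16.1000 = 54.0018.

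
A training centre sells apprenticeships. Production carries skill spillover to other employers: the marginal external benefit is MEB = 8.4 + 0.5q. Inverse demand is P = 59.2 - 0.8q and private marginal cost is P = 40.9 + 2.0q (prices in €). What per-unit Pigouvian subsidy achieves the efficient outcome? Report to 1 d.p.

subsidy = €14.2 per unit

Social marginal cost = private MC − MEB = 32.5 + 1.5q.
Set SMC = demand: 32.5 + 1.5q = 59.2 - 0.8q → q* = 11.6087.
The Pigouvian subsidy equals MEB at q*: 8.4 + 0.5×11.6087 = 14.2044.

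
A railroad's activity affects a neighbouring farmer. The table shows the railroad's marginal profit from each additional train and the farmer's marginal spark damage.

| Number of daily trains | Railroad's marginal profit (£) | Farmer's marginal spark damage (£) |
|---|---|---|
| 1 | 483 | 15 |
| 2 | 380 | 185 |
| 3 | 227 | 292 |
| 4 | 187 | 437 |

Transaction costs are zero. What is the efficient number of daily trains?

Bargaining reaches the level where marginal profit last exceeds marginal spark damage.
That holds through level 2 (380 ≥ 185) but not at 3 (227 < 292).

2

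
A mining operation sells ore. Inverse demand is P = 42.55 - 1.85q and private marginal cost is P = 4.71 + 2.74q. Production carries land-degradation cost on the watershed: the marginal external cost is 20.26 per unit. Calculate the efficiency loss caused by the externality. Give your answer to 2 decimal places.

DWL = 44.71

Market equilibrium (private): 4.71 + 2.74q = 42.55 - 1.85q → q_m = 8.2440.
Social marginal cost = private MC + MEC = 24.97 + 2.74q.
Set SMC = demand: 24.97 + 2.74q = 42.55 - 1.85q → q* = 3.8301.
The loss is the area between SMC and demand from q* to q_m; with linear curves that's a triangle of height MEC(q_m).
DWL = ½ × 4.4139 × 20.2600 = 44.7128.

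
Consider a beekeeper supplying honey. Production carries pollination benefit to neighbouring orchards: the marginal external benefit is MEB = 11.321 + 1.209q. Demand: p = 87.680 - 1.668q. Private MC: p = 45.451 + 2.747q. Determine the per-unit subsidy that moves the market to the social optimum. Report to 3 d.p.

Social marginal cost = private MC − MEB = 34.130 + 1.538q.
Set SMC = demand: 34.130 + 1.538q = 87.680 - 1.668q → q* = 16.7031.
The Pigouvian subsidy equals MEB at q*: 11.321 + 1.209×16.7031 = 31.5150.

subsidy = 31.515 per unit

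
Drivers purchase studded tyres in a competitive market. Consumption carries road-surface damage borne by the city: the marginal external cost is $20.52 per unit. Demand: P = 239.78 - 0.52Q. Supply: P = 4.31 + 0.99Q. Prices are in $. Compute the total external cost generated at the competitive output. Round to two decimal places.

$3199.90

Market equilibrium (private): 4.31 + 0.99Q = 239.78 - 0.52Q → Q_m = 155.9404.
Total external cost = MEC × Q_m = 20.52 × 155.9404 = 3199.8970.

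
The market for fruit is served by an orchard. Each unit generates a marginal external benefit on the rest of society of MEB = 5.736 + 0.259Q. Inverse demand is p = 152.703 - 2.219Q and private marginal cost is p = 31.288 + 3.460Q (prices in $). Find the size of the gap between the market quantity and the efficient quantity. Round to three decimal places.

Market equilibrium (private): 31.288 + 3.460Q = 152.703 - 2.219Q → Q_m = 21.3796.
Social marginal cost = private MC − MEB = 25.552 + 3.201Q.
Set SMC = demand: 25.552 + 3.201Q = 152.703 - 2.219Q → Q* = 23.4596.
Gap = |21.3796 − 23.4596| = 2.0800.

2.080 units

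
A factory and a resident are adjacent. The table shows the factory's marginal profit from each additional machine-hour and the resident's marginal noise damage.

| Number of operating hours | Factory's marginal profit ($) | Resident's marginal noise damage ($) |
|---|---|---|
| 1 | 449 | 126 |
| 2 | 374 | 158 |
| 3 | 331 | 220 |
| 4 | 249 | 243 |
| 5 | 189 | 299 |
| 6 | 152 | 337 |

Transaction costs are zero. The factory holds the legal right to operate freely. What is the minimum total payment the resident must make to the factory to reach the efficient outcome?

Left alone the factory would choose level 6 (marginal profit stays positive).
Efficient level: k* = 4 (marginal profit ≥ marginal noise damage through 4).
The resident must at least cover the factory's forgone profit from cutting 6→4: 189 + 152 = 341.

$341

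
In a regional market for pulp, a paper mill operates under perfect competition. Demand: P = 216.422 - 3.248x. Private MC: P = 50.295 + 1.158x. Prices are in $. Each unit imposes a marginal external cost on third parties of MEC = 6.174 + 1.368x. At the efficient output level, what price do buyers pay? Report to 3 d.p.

P = $126.445

Social marginal cost = private MC + MEC = 56.469 + 2.526x.
Set SMC = demand: 56.469 + 2.526x = 216.422 - 3.248x → x* = 27.7023.
Consumer price on the demand curve at x*: 216.422 − 3.248×27.7023 = 126.4449.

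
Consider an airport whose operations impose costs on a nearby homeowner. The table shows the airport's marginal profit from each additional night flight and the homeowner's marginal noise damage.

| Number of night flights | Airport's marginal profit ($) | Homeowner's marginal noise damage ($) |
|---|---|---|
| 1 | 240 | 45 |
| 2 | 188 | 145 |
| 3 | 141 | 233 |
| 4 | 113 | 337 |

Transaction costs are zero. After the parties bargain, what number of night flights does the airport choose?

2

Bargaining reaches the level where marginal profit last exceeds marginal noise damage.
That holds through level 2 (188 ≥ 145) but not at 3 (141 < 233).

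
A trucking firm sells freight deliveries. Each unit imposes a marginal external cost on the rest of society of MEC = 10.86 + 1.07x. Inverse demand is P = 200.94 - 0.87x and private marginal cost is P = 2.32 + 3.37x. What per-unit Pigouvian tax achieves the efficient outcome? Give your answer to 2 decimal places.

tax = 48.69 per unit

Social marginal cost = private MC + MEC = 13.18 + 4.44x.
Set SMC = demand: 13.18 + 4.44x = 200.94 - 0.87x → x* = 35.3597.
The Pigouvian tax equals MEC at x*: 10.86 + 1.07×35.3597 = 48.6949.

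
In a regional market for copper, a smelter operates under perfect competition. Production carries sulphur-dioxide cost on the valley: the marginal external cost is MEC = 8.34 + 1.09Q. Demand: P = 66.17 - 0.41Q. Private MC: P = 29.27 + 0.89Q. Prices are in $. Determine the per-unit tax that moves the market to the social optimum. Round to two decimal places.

tax = $21.37 per unit

Social marginal cost = private MC + MEC = 37.61 + 1.98Q.
Set SMC = demand: 37.61 + 1.98Q = 66.17 - 0.41Q → Q* = 11.9498.
The Pigouvian tax equals MEC at Q*: 8.34 + 1.09×11.9498 = 21.3653.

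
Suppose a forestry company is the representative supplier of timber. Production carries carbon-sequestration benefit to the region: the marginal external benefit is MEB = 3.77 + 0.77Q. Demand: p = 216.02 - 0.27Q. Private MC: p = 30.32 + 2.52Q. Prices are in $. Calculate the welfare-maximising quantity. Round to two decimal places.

Q* = 93.80

Social marginal cost = private MC − MEB = 26.55 + 1.75Q.
Set SMC = demand: 26.55 + 1.75Q = 216.02 - 0.27Q → Q* = 93.7970.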